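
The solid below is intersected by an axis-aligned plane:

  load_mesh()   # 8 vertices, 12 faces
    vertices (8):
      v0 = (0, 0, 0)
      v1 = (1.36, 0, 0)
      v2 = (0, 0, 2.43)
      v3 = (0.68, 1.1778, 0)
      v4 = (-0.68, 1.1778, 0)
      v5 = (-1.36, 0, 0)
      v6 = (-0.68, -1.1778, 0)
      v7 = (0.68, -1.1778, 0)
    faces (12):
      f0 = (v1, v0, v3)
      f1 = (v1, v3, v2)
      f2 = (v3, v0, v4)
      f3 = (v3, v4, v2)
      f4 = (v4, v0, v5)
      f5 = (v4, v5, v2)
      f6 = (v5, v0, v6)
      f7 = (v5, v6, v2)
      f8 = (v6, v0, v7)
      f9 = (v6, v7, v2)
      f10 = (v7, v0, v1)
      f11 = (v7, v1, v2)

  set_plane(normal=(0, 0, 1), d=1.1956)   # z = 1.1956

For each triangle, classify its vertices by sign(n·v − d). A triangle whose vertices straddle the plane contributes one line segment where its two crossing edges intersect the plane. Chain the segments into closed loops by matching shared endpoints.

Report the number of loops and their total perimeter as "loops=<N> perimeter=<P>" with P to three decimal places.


Straddling triangles (6 of 12):
  (v1,v3,v2) [--+] → (0.345429, 0.598303, 1.1956)–(0.690858, 0, 1.1956)  len=0.6909
  (v3,v4,v2) [--+] → (-0.345429, 0.598303, 1.1956)–(0.345429, 0.598303, 1.1956)  len=0.6909
  (v4,v5,v2) [--+] → (-0.690858, 0, 1.1956)–(-0.345429, 0.598303, 1.1956)  len=0.6909
  (v5,v6,v2) [--+] → (-0.345429, -0.598303, 1.1956)–(-0.690858, 0, 1.1956)  len=0.6909
  (v6,v7,v2) [--+] → (0.345429, -0.598303, 1.1956)–(-0.345429, -0.598303, 1.1956)  len=0.6909
  (v7,v1,v2) [--+] → (0.690858, 0, 1.1956)–(0.345429, -0.598303, 1.1956)  len=0.6909

Chained into 1 loop(s):
  loop 1: 6 segments, perimeter = 4.1452
Total perimeter = 4.145

loops=1 perimeter=4.145


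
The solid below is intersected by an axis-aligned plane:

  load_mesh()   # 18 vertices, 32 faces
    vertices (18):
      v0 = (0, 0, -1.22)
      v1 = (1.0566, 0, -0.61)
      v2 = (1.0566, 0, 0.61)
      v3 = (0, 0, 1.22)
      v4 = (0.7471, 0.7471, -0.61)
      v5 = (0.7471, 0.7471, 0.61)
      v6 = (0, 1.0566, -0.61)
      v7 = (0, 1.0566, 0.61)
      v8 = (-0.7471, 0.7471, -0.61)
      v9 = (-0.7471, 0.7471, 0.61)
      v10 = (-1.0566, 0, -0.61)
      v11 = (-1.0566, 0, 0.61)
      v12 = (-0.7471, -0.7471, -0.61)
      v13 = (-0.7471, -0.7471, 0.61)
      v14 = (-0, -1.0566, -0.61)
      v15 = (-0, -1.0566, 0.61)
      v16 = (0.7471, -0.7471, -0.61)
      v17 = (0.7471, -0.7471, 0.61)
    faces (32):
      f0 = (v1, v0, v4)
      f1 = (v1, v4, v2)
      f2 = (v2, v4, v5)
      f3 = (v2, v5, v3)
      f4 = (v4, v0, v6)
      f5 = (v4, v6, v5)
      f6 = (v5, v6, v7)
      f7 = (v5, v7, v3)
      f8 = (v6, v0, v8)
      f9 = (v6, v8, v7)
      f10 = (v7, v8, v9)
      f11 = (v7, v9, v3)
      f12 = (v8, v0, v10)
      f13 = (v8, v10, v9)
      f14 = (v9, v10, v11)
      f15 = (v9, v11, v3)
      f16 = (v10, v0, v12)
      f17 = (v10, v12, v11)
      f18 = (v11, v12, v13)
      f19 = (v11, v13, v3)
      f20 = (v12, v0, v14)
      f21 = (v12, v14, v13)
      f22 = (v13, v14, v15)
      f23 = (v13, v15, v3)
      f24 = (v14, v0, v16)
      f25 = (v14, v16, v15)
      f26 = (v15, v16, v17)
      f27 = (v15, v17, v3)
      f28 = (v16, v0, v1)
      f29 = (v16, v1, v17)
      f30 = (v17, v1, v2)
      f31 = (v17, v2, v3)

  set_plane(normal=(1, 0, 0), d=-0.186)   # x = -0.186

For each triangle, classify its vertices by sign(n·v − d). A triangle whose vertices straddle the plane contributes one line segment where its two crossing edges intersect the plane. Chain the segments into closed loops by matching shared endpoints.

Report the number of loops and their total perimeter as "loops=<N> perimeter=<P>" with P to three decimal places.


Straddling triangles (12 of 32):
  (v6,v0,v8) [++-] → (-0.186, 0.186, -1.06813)–(-0.186, 0.979546, -0.61)  len=0.9163
  (v6,v8,v7) [+-+] → (-0.186, 0.979546, -0.61)–(-0.186, 0.979546, 0.306266)  len=0.9163
  (v7,v8,v9) [+--] → (-0.186, 0.979546, 0.306266)–(-0.186, 0.979546, 0.61)  len=0.3037
  (v7,v9,v3) [+-+] → (-0.186, 0.979546, 0.61)–(-0.186, 0.186, 1.06813)  len=0.9163
  (v8,v0,v10) [-+-] → (-0.186, 0.186, -1.06813)–(-0.186, 0, -1.11262)  len=0.1912
  (v9,v11,v3) [--+] → (-0.186, 0, 1.11262)–(-0.186, 0.186, 1.06813)  len=0.1912
  (v10,v0,v12) [-+-] → (-0.186, 0, -1.11262)–(-0.186, -0.186, -1.06813)  len=0.1912
  (v11,v13,v3) [--+] → (-0.186, -0.186, 1.06813)–(-0.186, 0, 1.11262)  len=0.1912
  (v12,v0,v14) [-++] → (-0.186, -0.186, -1.06813)–(-0.186, -0.979546, -0.61)  len=0.9163
  (v12,v14,v13) [-+-] → (-0.186, -0.979546, -0.61)–(-0.186, -0.979546, -0.306266)  len=0.3037
  (v13,v14,v15) [-++] → (-0.186, -0.979546, -0.306266)–(-0.186, -0.979546, 0.61)  len=0.9163
  (v13,v15,v3) [-++] → (-0.186, -0.979546, 0.61)–(-0.186, -0.186, 1.06813)  len=0.9163

Chained into 1 loop(s):
  loop 1: 12 segments, perimeter = 6.8702
Total perimeter = 6.870

loops=1 perimeter=6.870


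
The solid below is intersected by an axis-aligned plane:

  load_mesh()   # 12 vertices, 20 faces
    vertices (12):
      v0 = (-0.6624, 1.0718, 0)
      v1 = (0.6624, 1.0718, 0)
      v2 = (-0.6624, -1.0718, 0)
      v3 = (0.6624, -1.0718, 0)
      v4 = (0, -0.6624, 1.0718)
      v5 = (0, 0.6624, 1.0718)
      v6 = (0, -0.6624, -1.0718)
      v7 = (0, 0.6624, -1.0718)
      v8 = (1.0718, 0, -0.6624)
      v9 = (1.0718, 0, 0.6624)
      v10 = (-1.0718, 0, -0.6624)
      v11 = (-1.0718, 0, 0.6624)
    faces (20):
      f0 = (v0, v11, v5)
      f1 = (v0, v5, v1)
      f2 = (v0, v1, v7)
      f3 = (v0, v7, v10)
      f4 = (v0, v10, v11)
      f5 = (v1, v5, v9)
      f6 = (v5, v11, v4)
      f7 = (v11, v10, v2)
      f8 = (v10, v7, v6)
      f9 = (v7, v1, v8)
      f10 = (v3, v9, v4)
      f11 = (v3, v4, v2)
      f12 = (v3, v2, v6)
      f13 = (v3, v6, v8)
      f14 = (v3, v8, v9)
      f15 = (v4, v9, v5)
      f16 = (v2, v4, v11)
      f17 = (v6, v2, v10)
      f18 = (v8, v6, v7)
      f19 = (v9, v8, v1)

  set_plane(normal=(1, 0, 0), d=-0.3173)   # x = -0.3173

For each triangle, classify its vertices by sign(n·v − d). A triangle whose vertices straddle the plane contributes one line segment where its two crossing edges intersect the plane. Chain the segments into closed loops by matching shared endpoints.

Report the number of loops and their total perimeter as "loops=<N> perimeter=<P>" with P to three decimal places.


Straddling triangles (10 of 20):
  (v0,v11,v5) [--+] → (-0.3173, 0.4663, 0.9506)–(-0.3173, 0.858509, 0.558391)  len=0.5547
  (v0,v5,v1) [-++] → (-0.3173, 0.858509, 0.558391)–(-0.3173, 1.0718, 0)  len=0.5977
  (v0,v1,v7) [-++] → (-0.3173, 1.0718, 0)–(-0.3173, 0.858509, -0.558391)  len=0.5977
  (v0,v7,v10) [-+-] → (-0.3173, 0.858509, -0.558391)–(-0.3173, 0.4663, -0.9506)  len=0.5547
  (v5,v11,v4) [+-+] → (-0.3173, 0.4663, 0.9506)–(-0.3173, -0.4663, 0.9506)  len=0.9326
  (v10,v7,v6) [-++] → (-0.3173, 0.4663, -0.9506)–(-0.3173, -0.4663, -0.9506)  len=0.9326
  (v3,v4,v2) [++-] → (-0.3173, -0.858509, 0.558391)–(-0.3173, -1.0718, 0)  len=0.5977
  (v3,v2,v6) [+-+] → (-0.3173, -1.0718, 0)–(-0.3173, -0.858509, -0.558391)  len=0.5977
  (v2,v4,v11) [-+-] → (-0.3173, -0.858509, 0.558391)–(-0.3173, -0.4663, 0.9506)  len=0.5547
  (v6,v2,v10) [+--] → (-0.3173, -0.858509, -0.558391)–(-0.3173, -0.4663, -0.9506)  len=0.5547

Chained into 1 loop(s):
  loop 1: 10 segments, perimeter = 6.4748
Total perimeter = 6.475

loops=1 perimeter=6.475


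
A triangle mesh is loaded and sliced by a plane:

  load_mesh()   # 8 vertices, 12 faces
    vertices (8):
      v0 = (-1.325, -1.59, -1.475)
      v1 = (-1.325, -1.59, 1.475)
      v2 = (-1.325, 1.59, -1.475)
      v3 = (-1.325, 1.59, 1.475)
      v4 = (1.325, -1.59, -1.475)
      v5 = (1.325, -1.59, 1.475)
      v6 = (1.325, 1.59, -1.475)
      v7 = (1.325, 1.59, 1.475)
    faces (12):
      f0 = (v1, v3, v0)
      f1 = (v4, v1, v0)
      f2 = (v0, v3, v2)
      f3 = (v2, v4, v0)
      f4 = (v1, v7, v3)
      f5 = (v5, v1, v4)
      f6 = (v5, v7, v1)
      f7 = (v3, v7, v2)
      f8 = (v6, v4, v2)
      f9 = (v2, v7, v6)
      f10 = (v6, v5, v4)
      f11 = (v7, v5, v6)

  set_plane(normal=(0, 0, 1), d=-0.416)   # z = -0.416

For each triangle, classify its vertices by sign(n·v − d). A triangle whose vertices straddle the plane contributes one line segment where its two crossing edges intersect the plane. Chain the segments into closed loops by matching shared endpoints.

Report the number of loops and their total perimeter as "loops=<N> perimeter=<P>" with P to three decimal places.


loops=1 perimeter=11.660

Straddling triangles (8 of 12):
  (v1,v3,v0) [++-] → (-1.325, -0.448434, -0.416)–(-1.325, -1.59, -0.416)  len=1.1416
  (v4,v1,v0) [-+-] → (0.373695, -1.59, -0.416)–(-1.325, -1.59, -0.416)  len=1.6987
  (v0,v3,v2) [-+-] → (-1.325, -0.448434, -0.416)–(-1.325, 1.59, -0.416)  len=2.0384
  (v5,v1,v4) [++-] → (0.373695, -1.59, -0.416)–(1.325, -1.59, -0.416)  len=0.9513
  (v3,v7,v2) [++-] → (-0.373695, 1.59, -0.416)–(-1.325, 1.59, -0.416)  len=0.9513
  (v2,v7,v6) [-+-] → (-0.373695, 1.59, -0.416)–(1.325, 1.59, -0.416)  len=1.6987
  (v6,v5,v4) [-+-] → (1.325, 0.448434, -0.416)–(1.325, -1.59, -0.416)  len=2.0384
  (v7,v5,v6) [++-] → (1.325, 0.448434, -0.416)–(1.325, 1.59, -0.416)  len=1.1416

Chained into 1 loop(s):
  loop 1: 8 segments, perimeter = 11.6600
Total perimeter = 11.660


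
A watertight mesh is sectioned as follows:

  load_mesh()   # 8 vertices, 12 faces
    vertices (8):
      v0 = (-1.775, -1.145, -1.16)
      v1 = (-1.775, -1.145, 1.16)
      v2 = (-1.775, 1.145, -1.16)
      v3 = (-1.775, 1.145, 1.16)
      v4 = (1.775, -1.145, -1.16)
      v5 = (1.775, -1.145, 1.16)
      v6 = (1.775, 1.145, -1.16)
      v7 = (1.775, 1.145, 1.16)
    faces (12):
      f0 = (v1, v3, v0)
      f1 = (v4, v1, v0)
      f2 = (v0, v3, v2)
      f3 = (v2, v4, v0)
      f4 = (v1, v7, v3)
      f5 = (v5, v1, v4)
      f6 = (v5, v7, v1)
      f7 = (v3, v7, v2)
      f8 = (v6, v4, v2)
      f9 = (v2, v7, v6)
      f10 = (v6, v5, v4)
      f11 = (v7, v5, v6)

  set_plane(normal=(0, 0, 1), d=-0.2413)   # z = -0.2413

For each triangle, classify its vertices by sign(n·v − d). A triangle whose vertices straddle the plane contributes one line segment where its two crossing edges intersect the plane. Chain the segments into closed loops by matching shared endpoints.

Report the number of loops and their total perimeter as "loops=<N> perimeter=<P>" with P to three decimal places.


loops=1 perimeter=11.680

Straddling triangles (8 of 12):
  (v1,v3,v0) [++-] → (-1.775, -0.23818, -0.2413)–(-1.775, -1.145, -0.2413)  len=0.9068
  (v4,v1,v0) [-+-] → (0.369231, -1.145, -0.2413)–(-1.775, -1.145, -0.2413)  len=2.1442
  (v0,v3,v2) [-+-] → (-1.775, -0.23818, -0.2413)–(-1.775, 1.145, -0.2413)  len=1.3832
  (v5,v1,v4) [++-] → (0.369231, -1.145, -0.2413)–(1.775, -1.145, -0.2413)  len=1.4058
  (v3,v7,v2) [++-] → (-0.369231, 1.145, -0.2413)–(-1.775, 1.145, -0.2413)  len=1.4058
  (v2,v7,v6) [-+-] → (-0.369231, 1.145, -0.2413)–(1.775, 1.145, -0.2413)  len=2.1442
  (v6,v5,v4) [-+-] → (1.775, 0.23818, -0.2413)–(1.775, -1.145, -0.2413)  len=1.3832
  (v7,v5,v6) [++-] → (1.775, 0.23818, -0.2413)–(1.775, 1.145, -0.2413)  len=0.9068

Chained into 1 loop(s):
  loop 1: 8 segments, perimeter = 11.6800
Total perimeter = 11.680


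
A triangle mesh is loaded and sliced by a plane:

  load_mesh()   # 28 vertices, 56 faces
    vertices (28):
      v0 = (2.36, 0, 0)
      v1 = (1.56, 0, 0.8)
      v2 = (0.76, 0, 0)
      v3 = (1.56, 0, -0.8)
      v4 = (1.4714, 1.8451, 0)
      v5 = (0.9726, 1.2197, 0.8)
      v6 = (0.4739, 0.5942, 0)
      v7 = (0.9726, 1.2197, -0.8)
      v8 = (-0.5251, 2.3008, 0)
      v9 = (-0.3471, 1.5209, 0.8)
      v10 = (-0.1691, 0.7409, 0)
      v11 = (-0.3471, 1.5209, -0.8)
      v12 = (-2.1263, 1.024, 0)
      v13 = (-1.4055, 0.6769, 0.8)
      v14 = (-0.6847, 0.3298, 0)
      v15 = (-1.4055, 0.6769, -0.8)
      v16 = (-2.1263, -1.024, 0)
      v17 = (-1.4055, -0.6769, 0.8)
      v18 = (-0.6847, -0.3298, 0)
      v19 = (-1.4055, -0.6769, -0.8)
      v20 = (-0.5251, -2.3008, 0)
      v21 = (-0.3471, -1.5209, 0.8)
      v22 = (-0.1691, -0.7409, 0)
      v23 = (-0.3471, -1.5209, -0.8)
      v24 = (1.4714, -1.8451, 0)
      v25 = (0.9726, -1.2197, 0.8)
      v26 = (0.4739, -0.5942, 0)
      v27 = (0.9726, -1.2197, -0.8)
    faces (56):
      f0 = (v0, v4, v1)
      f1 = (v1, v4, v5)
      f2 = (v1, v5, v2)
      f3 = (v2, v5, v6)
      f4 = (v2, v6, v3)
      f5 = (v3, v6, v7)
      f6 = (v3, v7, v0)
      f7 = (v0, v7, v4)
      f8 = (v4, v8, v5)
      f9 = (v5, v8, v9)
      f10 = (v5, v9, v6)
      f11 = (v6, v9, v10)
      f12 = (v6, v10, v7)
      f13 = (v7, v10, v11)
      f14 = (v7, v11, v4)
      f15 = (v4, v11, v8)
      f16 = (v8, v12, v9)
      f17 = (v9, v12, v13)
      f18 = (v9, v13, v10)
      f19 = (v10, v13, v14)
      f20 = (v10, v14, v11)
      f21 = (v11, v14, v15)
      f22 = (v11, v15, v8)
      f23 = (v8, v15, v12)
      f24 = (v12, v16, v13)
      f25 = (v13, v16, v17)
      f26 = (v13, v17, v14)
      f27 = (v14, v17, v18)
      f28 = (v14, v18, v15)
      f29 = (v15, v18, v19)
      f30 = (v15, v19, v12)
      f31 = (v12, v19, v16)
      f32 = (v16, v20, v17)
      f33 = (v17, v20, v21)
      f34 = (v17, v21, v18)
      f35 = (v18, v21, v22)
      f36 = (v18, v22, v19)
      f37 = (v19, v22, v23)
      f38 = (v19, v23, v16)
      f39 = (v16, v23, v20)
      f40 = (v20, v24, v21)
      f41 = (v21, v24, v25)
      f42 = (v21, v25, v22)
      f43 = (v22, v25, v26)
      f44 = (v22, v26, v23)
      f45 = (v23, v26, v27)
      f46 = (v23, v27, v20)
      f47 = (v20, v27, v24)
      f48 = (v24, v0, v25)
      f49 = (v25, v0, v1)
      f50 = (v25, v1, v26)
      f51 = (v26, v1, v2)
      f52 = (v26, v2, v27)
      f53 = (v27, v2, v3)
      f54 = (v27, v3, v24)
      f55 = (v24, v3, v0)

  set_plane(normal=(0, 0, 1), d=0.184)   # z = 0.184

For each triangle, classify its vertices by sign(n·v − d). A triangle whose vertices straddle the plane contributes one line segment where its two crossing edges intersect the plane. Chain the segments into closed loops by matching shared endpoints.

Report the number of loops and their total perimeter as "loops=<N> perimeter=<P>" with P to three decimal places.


Straddling triangles (28 of 56):
  (v0,v4,v1) [--+] → (1.49178, 1.42073, 0.184)–(2.176, 0, 0.184)  len=1.5769
  (v1,v4,v5) [+-+] → (1.49178, 1.42073, 0.184)–(1.35668, 1.70126, 0.184)  len=0.3114
  (v1,v5,v2) [++-] → (0.808898, 0.280531, 0.184)–(0.944, 0, 0.184)  len=0.3114
  (v2,v5,v6) [-+-] → (0.808898, 0.280531, 0.184)–(0.588601, 0.738065, 0.184)  len=0.5078
  (v4,v8,v5) [--+] → (-0.180629, 2.05215, 0.184)–(1.35668, 1.70126, 0.184)  len=1.5768
  (v5,v8,v9) [+-+] → (-0.180629, 2.05215, 0.184)–(-0.48416, 2.12142, 0.184)  len=0.3113
  (v5,v9,v6) [++-] → (0.28507, 0.807341, 0.184)–(0.588601, 0.738065, 0.184)  len=0.3113
  (v6,v9,v10) [-+-] → (0.28507, 0.807341, 0.184)–(-0.21004, 0.9203, 0.184)  len=0.5078
  (v8,v12,v9) [--+] → (-1.71708, 1.13829, 0.184)–(-0.48416, 2.12142, 0.184)  len=1.5769
  (v9,v12,v13) [+-+] → (-1.71708, 1.13829, 0.184)–(-1.96052, 0.944167, 0.184)  len=0.3114
  (v9,v13,v10) [++-] → (-0.453472, 0.72618, 0.184)–(-0.21004, 0.9203, 0.184)  len=0.3114
  (v10,v13,v14) [-+-] → (-0.453472, 0.72618, 0.184)–(-0.850484, 0.409633, 0.184)  len=0.5078
  (v12,v16,v13) [--+] → (-1.96052, -0.632793, 0.184)–(-1.96052, 0.944167, 0.184)  len=1.5770
  (v13,v16,v17) [+-+] → (-1.96052, -0.632793, 0.184)–(-1.96052, -0.944167, 0.184)  len=0.3114
  (v13,v17,v14) [++-] → (-0.850484, 0.098259, 0.184)–(-0.850484, 0.409633, 0.184)  len=0.3114
  (v14,v17,v18) [-+-] → (-0.850484, 0.098259, 0.184)–(-0.850484, -0.409633, 0.184)  len=0.5079
  (v16,v20,v17) [--+] → (-0.727592, -1.9273, 0.184)–(-1.96052, -0.944167, 0.184)  len=1.5769
  (v17,v20,v21) [+-+] → (-0.727592, -1.9273, 0.184)–(-0.48416, -2.12142, 0.184)  len=0.3114
  (v17,v21,v18) [++-] → (-0.607052, -0.603753, 0.184)–(-0.850484, -0.409633, 0.184)  len=0.3114
  (v18,v21,v22) [-+-] → (-0.607052, -0.603753, 0.184)–(-0.21004, -0.9203, 0.184)  len=0.5078
  (v20,v24,v21) [--+] → (1.05314, -1.77053, 0.184)–(-0.48416, -2.12142, 0.184)  len=1.5768
  (v21,v24,v25) [+-+] → (1.05315, -1.77053, 0.184)–(1.35668, -1.70126, 0.184)  len=0.3113
  (v21,v25,v22) [++-] → (0.093491, -0.851024, 0.184)–(-0.21004, -0.9203, 0.184)  len=0.3113
  (v22,v25,v26) [-+-] → (0.093491, -0.851024, 0.184)–(0.588601, -0.738065, 0.184)  len=0.5078
  (v24,v0,v25) [--+] → (2.0409, -0.280531, 0.184)–(1.35668, -1.70126, 0.184)  len=1.5769
  (v25,v0,v1) [+-+] → (2.0409, -0.280531, 0.184)–(2.176, 0, 0.184)  len=0.3114
  (v25,v1,v26) [++-] → (0.723703, -0.457534, 0.184)–(0.588601, -0.738065, 0.184)  len=0.3114
  (v26,v1,v2) [-+-] → (0.723703, -0.457534, 0.184)–(0.944, 0, 0.184)  len=0.5078

Chained into 2 loop(s):
  loop 1: 14 segments, perimeter = 13.2178
  loop 2: 14 segments, perimeter = 5.7342
Total perimeter = 18.952

loops=2 perimeter=18.952


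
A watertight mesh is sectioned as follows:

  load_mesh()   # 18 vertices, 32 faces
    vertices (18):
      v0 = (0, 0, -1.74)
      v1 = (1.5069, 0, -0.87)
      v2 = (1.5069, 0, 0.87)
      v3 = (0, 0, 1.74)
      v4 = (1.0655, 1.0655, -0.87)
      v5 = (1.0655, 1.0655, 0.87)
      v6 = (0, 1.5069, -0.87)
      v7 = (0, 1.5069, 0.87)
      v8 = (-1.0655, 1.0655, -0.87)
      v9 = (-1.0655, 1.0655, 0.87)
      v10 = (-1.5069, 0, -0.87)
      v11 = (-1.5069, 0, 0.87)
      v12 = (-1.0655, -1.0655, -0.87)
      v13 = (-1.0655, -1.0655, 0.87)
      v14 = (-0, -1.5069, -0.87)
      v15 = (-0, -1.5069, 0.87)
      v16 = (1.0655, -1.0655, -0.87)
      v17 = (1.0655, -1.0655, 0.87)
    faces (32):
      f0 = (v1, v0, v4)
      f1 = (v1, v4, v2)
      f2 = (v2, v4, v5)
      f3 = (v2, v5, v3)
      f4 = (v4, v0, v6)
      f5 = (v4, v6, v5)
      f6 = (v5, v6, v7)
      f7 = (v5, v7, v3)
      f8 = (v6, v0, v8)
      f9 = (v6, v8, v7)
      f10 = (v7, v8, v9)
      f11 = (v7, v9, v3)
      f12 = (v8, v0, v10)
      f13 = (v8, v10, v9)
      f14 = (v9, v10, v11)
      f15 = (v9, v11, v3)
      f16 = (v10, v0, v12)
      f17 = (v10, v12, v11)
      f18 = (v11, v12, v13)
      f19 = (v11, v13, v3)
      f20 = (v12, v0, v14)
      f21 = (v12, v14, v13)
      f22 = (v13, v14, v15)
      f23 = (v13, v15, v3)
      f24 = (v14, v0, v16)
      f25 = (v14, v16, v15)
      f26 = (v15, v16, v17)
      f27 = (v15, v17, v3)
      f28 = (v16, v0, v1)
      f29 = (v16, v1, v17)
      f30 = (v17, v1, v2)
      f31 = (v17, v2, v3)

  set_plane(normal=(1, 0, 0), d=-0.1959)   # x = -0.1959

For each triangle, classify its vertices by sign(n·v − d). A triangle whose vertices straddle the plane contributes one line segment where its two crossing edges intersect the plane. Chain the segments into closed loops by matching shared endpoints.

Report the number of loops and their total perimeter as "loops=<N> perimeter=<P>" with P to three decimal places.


Straddling triangles (12 of 32):
  (v6,v0,v8) [++-] → (-0.1959, 0.1959, -1.58004)–(-0.1959, 1.42575, -0.87)  len=1.4201
  (v6,v8,v7) [+-+] → (-0.1959, 1.42575, -0.87)–(-0.1959, 1.42575, 0.550088)  len=1.4201
  (v7,v8,v9) [+--] → (-0.1959, 1.42575, 0.550088)–(-0.1959, 1.42575, 0.87)  len=0.3199
  (v7,v9,v3) [+-+] → (-0.1959, 1.42575, 0.87)–(-0.1959, 0.1959, 1.58004)  len=1.4201
  (v8,v0,v10) [-+-] → (-0.1959, 0.1959, -1.58004)–(-0.1959, 0, -1.6269)  len=0.2014
  (v9,v11,v3) [--+] → (-0.1959, 0, 1.6269)–(-0.1959, 0.1959, 1.58004)  len=0.2014
  (v10,v0,v12) [-+-] → (-0.1959, 0, -1.6269)–(-0.1959, -0.1959, -1.58004)  len=0.2014
  (v11,v13,v3) [--+] → (-0.1959, -0.1959, 1.58004)–(-0.1959, 0, 1.6269)  len=0.2014
  (v12,v0,v14) [-++] → (-0.1959, -0.1959, -1.58004)–(-0.1959, -1.42575, -0.87)  len=1.4201
  (v12,v14,v13) [-+-] → (-0.1959, -1.42575, -0.87)–(-0.1959, -1.42575, -0.550088)  len=0.3199
  (v13,v14,v15) [-++] → (-0.1959, -1.42575, -0.550088)–(-0.1959, -1.42575, 0.87)  len=1.4201
  (v13,v15,v3) [-++] → (-0.1959, -1.42575, 0.87)–(-0.1959, -0.1959, 1.58004)  len=1.4201

Chained into 1 loop(s):
  loop 1: 12 segments, perimeter = 9.9661
Total perimeter = 9.966

loops=1 perimeter=9.966


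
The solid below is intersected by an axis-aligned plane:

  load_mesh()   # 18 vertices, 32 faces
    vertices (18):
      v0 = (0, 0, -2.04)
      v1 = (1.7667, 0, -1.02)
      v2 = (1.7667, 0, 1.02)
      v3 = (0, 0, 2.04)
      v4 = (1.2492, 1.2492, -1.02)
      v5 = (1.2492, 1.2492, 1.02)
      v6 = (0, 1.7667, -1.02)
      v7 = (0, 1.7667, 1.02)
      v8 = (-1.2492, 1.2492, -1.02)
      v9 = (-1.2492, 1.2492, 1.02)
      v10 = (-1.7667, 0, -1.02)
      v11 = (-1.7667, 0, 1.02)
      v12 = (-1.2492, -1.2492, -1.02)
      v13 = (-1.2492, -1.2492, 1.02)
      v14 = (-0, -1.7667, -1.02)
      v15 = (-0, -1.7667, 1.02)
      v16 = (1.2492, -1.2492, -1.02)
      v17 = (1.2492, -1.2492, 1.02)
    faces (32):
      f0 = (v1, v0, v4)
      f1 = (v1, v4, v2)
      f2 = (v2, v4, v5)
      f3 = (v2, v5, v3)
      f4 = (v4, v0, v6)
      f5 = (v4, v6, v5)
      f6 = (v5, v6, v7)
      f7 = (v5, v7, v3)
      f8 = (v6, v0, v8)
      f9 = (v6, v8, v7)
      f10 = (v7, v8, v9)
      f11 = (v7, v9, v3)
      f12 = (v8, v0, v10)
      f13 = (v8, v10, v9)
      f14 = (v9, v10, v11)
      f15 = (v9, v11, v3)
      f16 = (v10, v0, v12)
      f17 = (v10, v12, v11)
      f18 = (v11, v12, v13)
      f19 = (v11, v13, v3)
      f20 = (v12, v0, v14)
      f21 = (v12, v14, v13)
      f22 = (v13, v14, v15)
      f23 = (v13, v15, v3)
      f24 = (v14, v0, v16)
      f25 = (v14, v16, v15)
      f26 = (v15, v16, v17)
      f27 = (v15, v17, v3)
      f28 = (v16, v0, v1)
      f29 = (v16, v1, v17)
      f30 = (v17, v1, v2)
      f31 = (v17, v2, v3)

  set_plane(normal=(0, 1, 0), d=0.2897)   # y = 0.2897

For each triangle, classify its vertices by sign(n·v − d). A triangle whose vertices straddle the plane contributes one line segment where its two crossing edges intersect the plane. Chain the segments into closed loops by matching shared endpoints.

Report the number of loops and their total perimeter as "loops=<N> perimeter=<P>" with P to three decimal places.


Straddling triangles (12 of 32):
  (v1,v0,v4) [--+] → (0.2897, 0.2897, -1.80345)–(1.64669, 0.2897, -1.02)  len=1.5669
  (v1,v4,v2) [-+-] → (1.64669, 0.2897, -1.02)–(1.64669, 0.2897, 0.546907)  len=1.5669
  (v2,v4,v5) [-++] → (1.64669, 0.2897, 0.546907)–(1.64669, 0.2897, 1.02)  len=0.4731
  (v2,v5,v3) [-+-] → (1.64669, 0.2897, 1.02)–(0.2897, 0.2897, 1.80345)  len=1.5669
  (v4,v0,v6) [+-+] → (0.2897, 0.2897, -1.80345)–(0, 0.2897, -1.87274)  len=0.2979
  (v5,v7,v3) [++-] → (0, 0.2897, 1.87274)–(0.2897, 0.2897, 1.80345)  len=0.2979
  (v6,v0,v8) [+-+] → (0, 0.2897, -1.87274)–(-0.2897, 0.2897, -1.80345)  len=0.2979
  (v7,v9,v3) [++-] → (-0.2897, 0.2897, 1.80345)–(0, 0.2897, 1.87274)  len=0.2979
  (v8,v0,v10) [+--] → (-0.2897, 0.2897, -1.80345)–(-1.64669, 0.2897, -1.02)  len=1.5669
  (v8,v10,v9) [+-+] → (-1.64669, 0.2897, -1.02)–(-1.64669, 0.2897, -0.546907)  len=0.4731
  (v9,v10,v11) [+--] → (-1.64669, 0.2897, -0.546907)–(-1.64669, 0.2897, 1.02)  len=1.5669
  (v9,v11,v3) [+--] → (-1.64669, 0.2897, 1.02)–(-0.2897, 0.2897, 1.80345)  len=1.5669

Chained into 1 loop(s):
  loop 1: 12 segments, perimeter = 11.5391
Total perimeter = 11.539

loops=1 perimeter=11.539


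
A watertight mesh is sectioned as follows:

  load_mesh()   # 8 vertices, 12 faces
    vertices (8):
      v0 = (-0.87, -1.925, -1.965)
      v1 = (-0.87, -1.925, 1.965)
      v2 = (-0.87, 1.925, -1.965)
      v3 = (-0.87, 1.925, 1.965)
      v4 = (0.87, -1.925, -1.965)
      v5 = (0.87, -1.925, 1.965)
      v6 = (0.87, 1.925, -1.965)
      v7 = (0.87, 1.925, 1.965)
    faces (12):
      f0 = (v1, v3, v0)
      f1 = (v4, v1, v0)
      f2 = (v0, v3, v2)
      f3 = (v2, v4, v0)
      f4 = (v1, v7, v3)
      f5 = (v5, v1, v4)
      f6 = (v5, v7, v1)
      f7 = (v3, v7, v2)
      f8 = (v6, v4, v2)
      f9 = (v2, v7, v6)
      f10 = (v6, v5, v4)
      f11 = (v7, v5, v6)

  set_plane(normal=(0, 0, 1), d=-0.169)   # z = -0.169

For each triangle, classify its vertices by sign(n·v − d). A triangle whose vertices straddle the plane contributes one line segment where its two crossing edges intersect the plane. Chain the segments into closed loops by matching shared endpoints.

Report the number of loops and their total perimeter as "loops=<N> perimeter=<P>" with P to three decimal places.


Straddling triangles (8 of 12):
  (v1,v3,v0) [++-] → (-0.87, -0.16556, -0.169)–(-0.87, -1.925, -0.169)  len=1.7594
  (v4,v1,v0) [-+-] → (0.0748244, -1.925, -0.169)–(-0.87, -1.925, -0.169)  len=0.9448
  (v0,v3,v2) [-+-] → (-0.87, -0.16556, -0.169)–(-0.87, 1.925, -0.169)  len=2.0906
  (v5,v1,v4) [++-] → (0.0748244, -1.925, -0.169)–(0.87, -1.925, -0.169)  len=0.7952
  (v3,v7,v2) [++-] → (-0.0748244, 1.925, -0.169)–(-0.87, 1.925, -0.169)  len=0.7952
  (v2,v7,v6) [-+-] → (-0.0748244, 1.925, -0.169)–(0.87, 1.925, -0.169)  len=0.9448
  (v6,v5,v4) [-+-] → (0.87, 0.16556, -0.169)–(0.87, -1.925, -0.169)  len=2.0906
  (v7,v5,v6) [++-] → (0.87, 0.16556, -0.169)–(0.87, 1.925, -0.169)  len=1.7594

Chained into 1 loop(s):
  loop 1: 8 segments, perimeter = 11.1800
Total perimeter = 11.180

loops=1 perimeter=11.180


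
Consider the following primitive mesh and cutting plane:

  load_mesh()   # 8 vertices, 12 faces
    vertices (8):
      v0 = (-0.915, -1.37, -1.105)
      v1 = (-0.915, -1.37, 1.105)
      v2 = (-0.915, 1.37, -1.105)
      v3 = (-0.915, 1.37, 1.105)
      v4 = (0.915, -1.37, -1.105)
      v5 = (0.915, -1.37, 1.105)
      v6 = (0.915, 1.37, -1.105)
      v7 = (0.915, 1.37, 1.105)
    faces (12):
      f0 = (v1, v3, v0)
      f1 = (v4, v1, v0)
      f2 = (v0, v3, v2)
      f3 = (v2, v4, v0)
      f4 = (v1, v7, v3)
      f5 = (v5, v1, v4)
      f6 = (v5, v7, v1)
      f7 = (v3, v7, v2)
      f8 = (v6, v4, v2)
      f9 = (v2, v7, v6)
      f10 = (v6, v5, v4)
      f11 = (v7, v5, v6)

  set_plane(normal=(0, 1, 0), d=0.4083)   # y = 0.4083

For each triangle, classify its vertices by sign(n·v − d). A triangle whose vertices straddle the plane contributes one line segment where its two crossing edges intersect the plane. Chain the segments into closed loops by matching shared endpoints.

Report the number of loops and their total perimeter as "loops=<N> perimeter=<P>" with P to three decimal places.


Straddling triangles (8 of 12):
  (v1,v3,v0) [-+-] → (-0.915, 0.4083, 1.105)–(-0.915, 0.4083, 0.329322)  len=0.7757
  (v0,v3,v2) [-++] → (-0.915, 0.4083, 0.329322)–(-0.915, 0.4083, -1.105)  len=1.4343
  (v2,v4,v0) [+--] → (-0.272697, 0.4083, -1.105)–(-0.915, 0.4083, -1.105)  len=0.6423
  (v1,v7,v3) [-++] → (0.272697, 0.4083, 1.105)–(-0.915, 0.4083, 1.105)  len=1.1877
  (v5,v7,v1) [-+-] → (0.915, 0.4083, 1.105)–(0.272697, 0.4083, 1.105)  len=0.6423
  (v6,v4,v2) [+-+] → (0.915, 0.4083, -1.105)–(-0.272697, 0.4083, -1.105)  len=1.1877
  (v6,v5,v4) [+--] → (0.915, 0.4083, -0.329322)–(0.915, 0.4083, -1.105)  len=0.7757
  (v7,v5,v6) [+-+] → (0.915, 0.4083, 1.105)–(0.915, 0.4083, -0.329322)  len=1.4343

Chained into 1 loop(s):
  loop 1: 8 segments, perimeter = 8.0800
Total perimeter = 8.080

loops=1 perimeter=8.080


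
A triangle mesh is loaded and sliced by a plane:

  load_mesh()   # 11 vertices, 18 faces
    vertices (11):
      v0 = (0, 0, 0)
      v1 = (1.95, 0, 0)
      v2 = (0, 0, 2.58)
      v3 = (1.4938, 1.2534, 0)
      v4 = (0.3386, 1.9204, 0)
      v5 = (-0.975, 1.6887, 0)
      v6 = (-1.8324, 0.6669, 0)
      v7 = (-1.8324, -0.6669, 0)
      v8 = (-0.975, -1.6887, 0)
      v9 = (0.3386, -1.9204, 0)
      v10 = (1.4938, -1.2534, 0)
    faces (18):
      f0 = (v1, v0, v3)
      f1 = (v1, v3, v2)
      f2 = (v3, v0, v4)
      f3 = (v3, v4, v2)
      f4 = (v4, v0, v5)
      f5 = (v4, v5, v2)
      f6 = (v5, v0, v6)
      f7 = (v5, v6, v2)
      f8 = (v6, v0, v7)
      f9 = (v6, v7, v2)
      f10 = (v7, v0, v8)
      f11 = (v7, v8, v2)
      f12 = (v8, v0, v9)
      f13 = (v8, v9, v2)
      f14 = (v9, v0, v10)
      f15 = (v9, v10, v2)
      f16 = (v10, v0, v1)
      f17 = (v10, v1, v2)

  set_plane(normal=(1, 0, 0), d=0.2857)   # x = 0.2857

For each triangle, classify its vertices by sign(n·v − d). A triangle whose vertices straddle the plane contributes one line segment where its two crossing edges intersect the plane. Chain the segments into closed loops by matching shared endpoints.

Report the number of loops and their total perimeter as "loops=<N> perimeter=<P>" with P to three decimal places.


loops=1 perimeter=9.703

Straddling triangles (12 of 18):
  (v1,v0,v3) [+-+] → (0.2857, 0, 0)–(0.2857, 0.239722, 0)  len=0.2397
  (v1,v3,v2) [++-] → (0.2857, 0.239722, 2.08656)–(0.2857, 0, 2.202)  len=0.2661
  (v3,v0,v4) [+-+] → (0.2857, 0.239722, 0)–(0.2857, 1.62037, 0)  len=1.3807
  (v3,v4,v2) [++-] → (0.2857, 1.62037, 0.403077)–(0.2857, 0.239722, 2.08656)  len=2.1772
  (v4,v0,v5) [+--] → (0.2857, 1.62037, 0)–(0.2857, 1.91107, 0)  len=0.2907
  (v4,v5,v2) [+--] → (0.2857, 1.91107, 0)–(0.2857, 1.62037, 0.403077)  len=0.4970
  (v8,v0,v9) [--+] → (0.2857, -1.62037, 0)–(0.2857, -1.91107, 0)  len=0.2907
  (v8,v9,v2) [-+-] → (0.2857, -1.91107, 0)–(0.2857, -1.62037, 0.403077)  len=0.4970
  (v9,v0,v10) [+-+] → (0.2857, -1.62037, 0)–(0.2857, -0.239722, 0)  len=1.3807
  (v9,v10,v2) [++-] → (0.2857, -0.239722, 2.08656)–(0.2857, -1.62037, 0.403077)  len=2.1772
  (v10,v0,v1) [+-+] → (0.2857, -0.239722, 0)–(0.2857, 0, 0)  len=0.2397
  (v10,v1,v2) [++-] → (0.2857, 0, 2.202)–(0.2857, -0.239722, 2.08656)  len=0.2661

Chained into 1 loop(s):
  loop 1: 12 segments, perimeter = 9.7027
Total perimeter = 9.703


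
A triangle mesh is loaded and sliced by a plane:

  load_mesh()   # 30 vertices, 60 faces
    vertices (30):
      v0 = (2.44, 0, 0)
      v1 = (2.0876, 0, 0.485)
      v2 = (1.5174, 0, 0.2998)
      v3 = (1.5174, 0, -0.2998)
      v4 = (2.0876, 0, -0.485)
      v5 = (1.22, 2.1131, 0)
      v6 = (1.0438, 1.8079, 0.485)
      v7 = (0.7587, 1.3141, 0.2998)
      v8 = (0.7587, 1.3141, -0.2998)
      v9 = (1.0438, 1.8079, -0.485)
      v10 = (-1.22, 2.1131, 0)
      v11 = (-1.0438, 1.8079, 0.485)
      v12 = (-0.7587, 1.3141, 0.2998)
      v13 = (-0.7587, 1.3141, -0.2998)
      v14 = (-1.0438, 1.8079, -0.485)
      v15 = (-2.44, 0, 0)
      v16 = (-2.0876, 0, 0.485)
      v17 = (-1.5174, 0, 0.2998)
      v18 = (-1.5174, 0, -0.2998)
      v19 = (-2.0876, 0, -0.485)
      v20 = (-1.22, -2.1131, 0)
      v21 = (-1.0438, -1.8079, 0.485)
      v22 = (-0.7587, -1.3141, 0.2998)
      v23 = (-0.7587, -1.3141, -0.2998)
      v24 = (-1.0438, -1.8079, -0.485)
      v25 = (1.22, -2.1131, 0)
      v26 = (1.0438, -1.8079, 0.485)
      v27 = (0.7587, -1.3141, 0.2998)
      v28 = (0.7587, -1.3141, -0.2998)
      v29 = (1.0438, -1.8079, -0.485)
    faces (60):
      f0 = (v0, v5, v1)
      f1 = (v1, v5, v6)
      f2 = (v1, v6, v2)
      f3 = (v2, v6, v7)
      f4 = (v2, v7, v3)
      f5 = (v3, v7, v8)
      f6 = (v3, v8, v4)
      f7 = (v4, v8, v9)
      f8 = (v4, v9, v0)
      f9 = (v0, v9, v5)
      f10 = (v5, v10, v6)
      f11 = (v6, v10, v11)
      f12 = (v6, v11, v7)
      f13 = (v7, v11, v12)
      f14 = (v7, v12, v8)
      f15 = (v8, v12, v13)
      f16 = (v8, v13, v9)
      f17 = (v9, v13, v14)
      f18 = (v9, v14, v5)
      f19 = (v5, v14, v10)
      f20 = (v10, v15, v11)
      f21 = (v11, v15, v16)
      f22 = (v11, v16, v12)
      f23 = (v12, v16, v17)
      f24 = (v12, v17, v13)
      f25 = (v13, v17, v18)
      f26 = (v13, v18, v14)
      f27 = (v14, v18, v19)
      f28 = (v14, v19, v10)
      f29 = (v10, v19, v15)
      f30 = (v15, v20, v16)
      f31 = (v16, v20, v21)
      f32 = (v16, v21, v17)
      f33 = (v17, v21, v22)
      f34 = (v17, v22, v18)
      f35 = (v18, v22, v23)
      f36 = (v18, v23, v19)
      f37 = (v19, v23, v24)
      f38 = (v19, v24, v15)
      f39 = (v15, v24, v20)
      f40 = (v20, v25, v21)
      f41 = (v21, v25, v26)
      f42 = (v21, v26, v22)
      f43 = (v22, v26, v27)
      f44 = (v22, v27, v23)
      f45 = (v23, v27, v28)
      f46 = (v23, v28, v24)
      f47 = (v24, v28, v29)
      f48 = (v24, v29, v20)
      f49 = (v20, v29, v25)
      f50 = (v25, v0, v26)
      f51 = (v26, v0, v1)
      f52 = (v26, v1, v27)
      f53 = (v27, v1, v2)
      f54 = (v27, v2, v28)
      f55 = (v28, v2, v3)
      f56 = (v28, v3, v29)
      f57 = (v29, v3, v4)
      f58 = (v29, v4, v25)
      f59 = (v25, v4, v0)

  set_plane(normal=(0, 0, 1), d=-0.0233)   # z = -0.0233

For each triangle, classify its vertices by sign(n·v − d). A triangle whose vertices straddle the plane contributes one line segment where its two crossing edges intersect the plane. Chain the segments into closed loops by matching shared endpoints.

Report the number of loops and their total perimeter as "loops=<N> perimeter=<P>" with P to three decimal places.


Straddling triangles (24 of 60):
  (v2,v7,v3) [++-] → (1.16753, 0.605985, -0.0233)–(1.5174, 0, -0.0233)  len=0.6997
  (v3,v7,v8) [-+-] → (1.16753, 0.605985, -0.0233)–(0.7587, 1.3141, -0.0233)  len=0.8177
  (v4,v9,v0) [--+] → (2.37292, 0.0868538, -0.0233)–(2.42307, 0, -0.0233)  len=0.1003
  (v0,v9,v5) [+-+] → (2.37292, 0.0868538, -0.0233)–(1.21154, 2.09844, -0.0233)  len=2.3228
  (v7,v12,v8) [++-] → (0.058965, 1.3141, -0.0233)–(0.7587, 1.3141, -0.0233)  len=0.6997
  (v8,v12,v13) [-+-] → (0.058965, 1.3141, -0.0233)–(-0.7587, 1.3141, -0.0233)  len=0.8177
  (v9,v14,v5) [--+] → (1.11124, 2.09844, -0.0233)–(1.21154, 2.09844, -0.0233)  len=0.1003
  (v5,v14,v10) [+-+] → (1.11124, 2.09844, -0.0233)–(-1.21154, 2.09844, -0.0233)  len=2.3228
  (v12,v17,v13) [++-] → (-1.10857, 0.708115, -0.0233)–(-0.7587, 1.3141, -0.0233)  len=0.6997
  (v13,v17,v18) [-+-] → (-1.10857, 0.708115, -0.0233)–(-1.5174, 0, -0.0233)  len=0.8177
  (v14,v19,v10) [--+] → (-1.26168, 2.01158, -0.0233)–(-1.21154, 2.09844, -0.0233)  len=0.1003
  (v10,v19,v15) [+-+] → (-1.26168, 2.01158, -0.0233)–(-2.42307, 0, -0.0233)  len=2.3228
  (v17,v22,v18) [++-] → (-1.16753, -0.605985, -0.0233)–(-1.5174, 0, -0.0233)  len=0.6997
  (v18,v22,v23) [-+-] → (-1.16753, -0.605985, -0.0233)–(-0.7587, -1.3141, -0.0233)  len=0.8177
  (v19,v24,v15) [--+] → (-2.37292, -0.0868538, -0.0233)–(-2.42307, 0, -0.0233)  len=0.1003
  (v15,v24,v20) [+-+] → (-2.37292, -0.0868538, -0.0233)–(-1.21154, -2.09844, -0.0233)  len=2.3228
  (v22,v27,v23) [++-] → (-0.058965, -1.3141, -0.0233)–(-0.7587, -1.3141, -0.0233)  len=0.6997
  (v23,v27,v28) [-+-] → (-0.058965, -1.3141, -0.0233)–(0.7587, -1.3141, -0.0233)  len=0.8177
  (v24,v29,v20) [--+] → (-1.11124, -2.09844, -0.0233)–(-1.21154, -2.09844, -0.0233)  len=0.1003
  (v20,v29,v25) [+-+] → (-1.11124, -2.09844, -0.0233)–(1.21154, -2.09844, -0.0233)  len=2.3228
  (v27,v2,v28) [++-] → (1.10857, -0.708115, -0.0233)–(0.7587, -1.3141, -0.0233)  len=0.6997
  (v28,v2,v3) [-+-] → (1.10857, -0.708115, -0.0233)–(1.5174, 0, -0.0233)  len=0.8177
  (v29,v4,v25) [--+] → (1.26168, -2.01158, -0.0233)–(1.21154, -2.09844, -0.0233)  len=0.1003
  (v25,v4,v0) [+-+] → (1.26168, -2.01158, -0.0233)–(2.42307, 0, -0.0233)  len=2.3228

Chained into 2 loop(s):
  loop 1: 12 segments, perimeter = 9.1044
  loop 2: 12 segments, perimeter = 14.5384
Total perimeter = 23.643

loops=2 perimeter=23.643


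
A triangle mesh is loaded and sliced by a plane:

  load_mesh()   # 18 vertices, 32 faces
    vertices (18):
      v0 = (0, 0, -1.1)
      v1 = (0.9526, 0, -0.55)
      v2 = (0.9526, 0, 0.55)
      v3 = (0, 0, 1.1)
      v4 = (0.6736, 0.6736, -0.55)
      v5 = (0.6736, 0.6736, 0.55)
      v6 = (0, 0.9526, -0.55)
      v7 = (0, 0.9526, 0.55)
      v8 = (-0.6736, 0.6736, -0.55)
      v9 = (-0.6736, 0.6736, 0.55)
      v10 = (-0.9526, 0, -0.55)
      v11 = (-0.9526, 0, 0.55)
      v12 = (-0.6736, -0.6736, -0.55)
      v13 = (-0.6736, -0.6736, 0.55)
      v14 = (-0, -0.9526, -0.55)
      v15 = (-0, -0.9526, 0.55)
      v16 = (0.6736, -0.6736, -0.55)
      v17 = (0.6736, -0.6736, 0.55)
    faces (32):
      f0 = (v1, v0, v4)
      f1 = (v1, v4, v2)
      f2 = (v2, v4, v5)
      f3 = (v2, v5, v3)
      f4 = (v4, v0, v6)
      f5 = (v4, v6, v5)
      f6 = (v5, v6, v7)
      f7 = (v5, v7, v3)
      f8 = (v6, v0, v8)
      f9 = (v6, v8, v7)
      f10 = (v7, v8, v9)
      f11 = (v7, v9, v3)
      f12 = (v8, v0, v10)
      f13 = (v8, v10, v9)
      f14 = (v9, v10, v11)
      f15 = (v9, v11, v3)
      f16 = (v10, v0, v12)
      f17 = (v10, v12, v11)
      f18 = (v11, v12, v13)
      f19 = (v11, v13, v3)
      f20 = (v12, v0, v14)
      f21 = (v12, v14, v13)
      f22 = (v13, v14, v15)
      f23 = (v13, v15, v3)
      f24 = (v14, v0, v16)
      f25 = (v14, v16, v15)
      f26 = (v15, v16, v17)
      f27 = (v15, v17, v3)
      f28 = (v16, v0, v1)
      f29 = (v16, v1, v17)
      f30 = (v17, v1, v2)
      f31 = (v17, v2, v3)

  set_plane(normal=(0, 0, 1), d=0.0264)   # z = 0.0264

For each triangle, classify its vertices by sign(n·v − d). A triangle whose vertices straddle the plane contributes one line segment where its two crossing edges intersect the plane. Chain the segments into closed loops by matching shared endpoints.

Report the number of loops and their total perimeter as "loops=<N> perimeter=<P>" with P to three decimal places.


loops=1 perimeter=5.833

Straddling triangles (16 of 32):
  (v1,v4,v2) [--+] → (0.819796, 0.320634, 0.0264)–(0.9526, 0, 0.0264)  len=0.3470
  (v2,v4,v5) [+-+] → (0.819796, 0.320634, 0.0264)–(0.6736, 0.6736, 0.0264)  len=0.3820
  (v4,v6,v5) [--+] → (0.352966, 0.806404, 0.0264)–(0.6736, 0.6736, 0.0264)  len=0.3470
  (v5,v6,v7) [+-+] → (0.352966, 0.806404, 0.0264)–(0, 0.9526, 0.0264)  len=0.3820
  (v6,v8,v7) [--+] → (-0.320634, 0.819796, 0.0264)–(0, 0.9526, 0.0264)  len=0.3470
  (v7,v8,v9) [+-+] → (-0.320634, 0.819796, 0.0264)–(-0.6736, 0.6736, 0.0264)  len=0.3820
  (v8,v10,v9) [--+] → (-0.806404, 0.352966, 0.0264)–(-0.6736, 0.6736, 0.0264)  len=0.3470
  (v9,v10,v11) [+-+] → (-0.806404, 0.352966, 0.0264)–(-0.9526, 0, 0.0264)  len=0.3820
  (v10,v12,v11) [--+] → (-0.819796, -0.320634, 0.0264)–(-0.9526, 0, 0.0264)  len=0.3470
  (v11,v12,v13) [+-+] → (-0.819796, -0.320634, 0.0264)–(-0.6736, -0.6736, 0.0264)  len=0.3820
  (v12,v14,v13) [--+] → (-0.352966, -0.806404, 0.0264)–(-0.6736, -0.6736, 0.0264)  len=0.3470
  (v13,v14,v15) [+-+] → (-0.352966, -0.806404, 0.0264)–(0, -0.9526, 0.0264)  len=0.3820
  (v14,v16,v15) [--+] → (0.320634, -0.819796, 0.0264)–(0, -0.9526, 0.0264)  len=0.3470
  (v15,v16,v17) [+-+] → (0.320634, -0.819796, 0.0264)–(0.6736, -0.6736, 0.0264)  len=0.3820
  (v16,v1,v17) [--+] → (0.806404, -0.352966, 0.0264)–(0.6736, -0.6736, 0.0264)  len=0.3470
  (v17,v1,v2) [+-+] → (0.806404, -0.352966, 0.0264)–(0.9526, 0, 0.0264)  len=0.3820

Chained into 1 loop(s):
  loop 1: 16 segments, perimeter = 5.8328
Total perimeter = 5.833


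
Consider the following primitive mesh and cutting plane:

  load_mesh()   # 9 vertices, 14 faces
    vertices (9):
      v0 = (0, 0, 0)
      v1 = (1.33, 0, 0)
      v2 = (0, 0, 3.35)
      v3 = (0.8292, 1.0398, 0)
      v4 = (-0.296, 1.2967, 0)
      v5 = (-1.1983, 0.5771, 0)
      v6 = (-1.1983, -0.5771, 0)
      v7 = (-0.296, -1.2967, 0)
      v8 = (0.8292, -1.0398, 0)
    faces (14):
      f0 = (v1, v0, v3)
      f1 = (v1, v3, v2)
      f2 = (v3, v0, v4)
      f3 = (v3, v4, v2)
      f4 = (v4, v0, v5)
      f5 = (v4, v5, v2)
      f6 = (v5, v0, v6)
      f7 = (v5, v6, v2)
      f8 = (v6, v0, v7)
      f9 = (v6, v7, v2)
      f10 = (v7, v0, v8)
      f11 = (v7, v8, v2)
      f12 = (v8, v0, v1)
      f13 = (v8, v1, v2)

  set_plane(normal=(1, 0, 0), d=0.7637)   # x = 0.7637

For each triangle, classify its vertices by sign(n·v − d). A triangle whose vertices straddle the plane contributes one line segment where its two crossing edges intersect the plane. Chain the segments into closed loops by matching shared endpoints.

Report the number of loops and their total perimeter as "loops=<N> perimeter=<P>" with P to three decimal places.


Straddling triangles (8 of 14):
  (v1,v0,v3) [+-+] → (0.7637, 0, 0)–(0.7637, 0.957664, 0)  len=0.9577
  (v1,v3,v2) [++-] → (0.7637, 0.957664, 0.264623)–(0.7637, 0, 1.42639)  len=1.5056
  (v3,v0,v4) [+--] → (0.7637, 0.957664, 0)–(0.7637, 1.05475, 0)  len=0.0971
  (v3,v4,v2) [+--] → (0.7637, 1.05475, 0)–(0.7637, 0.957664, 0.264623)  len=0.2819
  (v7,v0,v8) [--+] → (0.7637, -0.957664, 0)–(0.7637, -1.05475, 0)  len=0.0971
  (v7,v8,v2) [-+-] → (0.7637, -1.05475, 0)–(0.7637, -0.957664, 0.264623)  len=0.2819
  (v8,v0,v1) [+-+] → (0.7637, -0.957664, 0)–(0.7637, 0, 0)  len=0.9577
  (v8,v1,v2) [++-] → (0.7637, 0, 1.42639)–(0.7637, -0.957664, 0.264623)  len=1.5056

Chained into 1 loop(s):
  loop 1: 8 segments, perimeter = 5.6845
Total perimeter = 5.684

loops=1 perimeter=5.684
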